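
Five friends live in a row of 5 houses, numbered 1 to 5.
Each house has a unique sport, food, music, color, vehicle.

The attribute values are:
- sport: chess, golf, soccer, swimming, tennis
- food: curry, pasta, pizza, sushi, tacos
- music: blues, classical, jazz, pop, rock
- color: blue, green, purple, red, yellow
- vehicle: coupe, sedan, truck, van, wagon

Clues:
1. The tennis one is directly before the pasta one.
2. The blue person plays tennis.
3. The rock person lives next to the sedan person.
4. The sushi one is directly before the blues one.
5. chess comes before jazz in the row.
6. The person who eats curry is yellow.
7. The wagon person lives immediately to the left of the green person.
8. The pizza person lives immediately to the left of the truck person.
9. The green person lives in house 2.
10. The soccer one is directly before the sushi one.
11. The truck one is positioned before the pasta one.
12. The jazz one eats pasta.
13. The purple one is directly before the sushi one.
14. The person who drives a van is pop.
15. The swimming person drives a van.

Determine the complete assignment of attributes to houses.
Solution:

House | Sport | Food | Music | Color | Vehicle
----------------------------------------------
  1   | soccer | pizza | classical | purple | wagon
  2   | chess | sushi | rock | green | truck
  3   | tennis | tacos | blues | blue | sedan
  4   | golf | pasta | jazz | red | coupe
  5   | swimming | curry | pop | yellow | van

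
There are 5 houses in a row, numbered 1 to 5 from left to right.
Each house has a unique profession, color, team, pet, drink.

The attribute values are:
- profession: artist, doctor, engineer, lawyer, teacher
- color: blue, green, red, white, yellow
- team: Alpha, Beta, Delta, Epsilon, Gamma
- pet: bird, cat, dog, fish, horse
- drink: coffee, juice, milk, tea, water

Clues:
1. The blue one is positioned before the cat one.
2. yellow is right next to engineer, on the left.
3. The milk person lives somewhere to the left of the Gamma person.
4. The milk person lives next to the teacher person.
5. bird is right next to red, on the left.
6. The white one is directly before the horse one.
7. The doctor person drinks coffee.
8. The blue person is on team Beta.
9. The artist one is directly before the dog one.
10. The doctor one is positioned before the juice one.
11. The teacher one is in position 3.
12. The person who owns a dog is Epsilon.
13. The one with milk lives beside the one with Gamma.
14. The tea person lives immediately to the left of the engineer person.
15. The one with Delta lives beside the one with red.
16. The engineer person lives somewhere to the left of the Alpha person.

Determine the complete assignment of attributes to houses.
Solution:

House | Profession | Color | Team | Pet | Drink
-----------------------------------------------
  1   | artist | yellow | Delta | bird | tea
  2   | engineer | red | Epsilon | dog | milk
  3   | teacher | white | Gamma | fish | water
  4   | doctor | blue | Beta | horse | coffee
  5   | lawyer | green | Alpha | cat | juice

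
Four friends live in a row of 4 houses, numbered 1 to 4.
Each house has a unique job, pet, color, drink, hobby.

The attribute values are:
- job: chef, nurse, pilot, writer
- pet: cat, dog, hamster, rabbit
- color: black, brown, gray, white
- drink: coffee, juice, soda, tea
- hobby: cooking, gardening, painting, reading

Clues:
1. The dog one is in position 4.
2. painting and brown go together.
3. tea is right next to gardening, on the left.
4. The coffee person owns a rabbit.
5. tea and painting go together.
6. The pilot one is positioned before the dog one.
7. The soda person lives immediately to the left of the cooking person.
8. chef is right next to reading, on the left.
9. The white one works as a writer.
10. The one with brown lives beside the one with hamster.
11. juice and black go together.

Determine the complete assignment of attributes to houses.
Solution:

House | Job | Pet | Color | Drink | Hobby
-----------------------------------------
  1   | pilot | cat | brown | tea | painting
  2   | writer | hamster | white | soda | gardening
  3   | chef | rabbit | gray | coffee | cooking
  4   | nurse | dog | black | juice | reading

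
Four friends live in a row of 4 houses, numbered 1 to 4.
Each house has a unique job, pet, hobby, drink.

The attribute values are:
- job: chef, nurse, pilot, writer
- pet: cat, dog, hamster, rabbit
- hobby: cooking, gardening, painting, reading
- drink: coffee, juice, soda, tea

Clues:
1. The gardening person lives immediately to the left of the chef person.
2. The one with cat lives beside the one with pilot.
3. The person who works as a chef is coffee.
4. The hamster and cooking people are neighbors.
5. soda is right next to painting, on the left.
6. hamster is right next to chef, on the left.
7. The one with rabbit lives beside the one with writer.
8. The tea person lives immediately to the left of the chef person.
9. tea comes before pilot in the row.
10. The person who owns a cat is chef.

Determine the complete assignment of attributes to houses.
Solution:

House | Job | Pet | Hobby | Drink
---------------------------------
  1   | nurse | hamster | gardening | tea
  2   | chef | cat | cooking | coffee
  3   | pilot | rabbit | reading | soda
  4   | writer | dog | painting | juice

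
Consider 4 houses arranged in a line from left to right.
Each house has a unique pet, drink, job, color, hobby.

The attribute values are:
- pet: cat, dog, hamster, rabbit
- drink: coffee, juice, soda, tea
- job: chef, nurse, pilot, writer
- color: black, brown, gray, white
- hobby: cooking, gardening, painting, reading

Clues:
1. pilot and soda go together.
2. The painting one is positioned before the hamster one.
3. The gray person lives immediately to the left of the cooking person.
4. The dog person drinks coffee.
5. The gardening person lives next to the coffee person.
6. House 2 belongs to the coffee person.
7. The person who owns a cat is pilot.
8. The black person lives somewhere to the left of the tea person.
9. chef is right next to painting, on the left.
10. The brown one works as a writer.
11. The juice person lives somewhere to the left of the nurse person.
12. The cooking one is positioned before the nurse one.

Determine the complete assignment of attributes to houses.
Solution:

House | Pet | Drink | Job | Color | Hobby
-----------------------------------------
  1   | cat | soda | pilot | gray | gardening
  2   | dog | coffee | chef | black | cooking
  3   | rabbit | juice | writer | brown | painting
  4   | hamster | tea | nurse | white | reading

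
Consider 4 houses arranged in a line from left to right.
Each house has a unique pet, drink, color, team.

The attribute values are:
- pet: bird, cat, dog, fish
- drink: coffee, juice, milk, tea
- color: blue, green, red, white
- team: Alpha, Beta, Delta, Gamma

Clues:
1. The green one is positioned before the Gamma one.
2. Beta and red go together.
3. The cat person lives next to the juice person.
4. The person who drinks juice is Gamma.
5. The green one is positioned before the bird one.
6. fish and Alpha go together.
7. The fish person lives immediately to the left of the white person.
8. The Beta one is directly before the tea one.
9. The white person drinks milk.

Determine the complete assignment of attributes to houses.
Solution:

House | Pet | Drink | Color | Team
----------------------------------
  1   | dog | coffee | red | Beta
  2   | fish | tea | green | Alpha
  3   | cat | milk | white | Delta
  4   | bird | juice | blue | Gamma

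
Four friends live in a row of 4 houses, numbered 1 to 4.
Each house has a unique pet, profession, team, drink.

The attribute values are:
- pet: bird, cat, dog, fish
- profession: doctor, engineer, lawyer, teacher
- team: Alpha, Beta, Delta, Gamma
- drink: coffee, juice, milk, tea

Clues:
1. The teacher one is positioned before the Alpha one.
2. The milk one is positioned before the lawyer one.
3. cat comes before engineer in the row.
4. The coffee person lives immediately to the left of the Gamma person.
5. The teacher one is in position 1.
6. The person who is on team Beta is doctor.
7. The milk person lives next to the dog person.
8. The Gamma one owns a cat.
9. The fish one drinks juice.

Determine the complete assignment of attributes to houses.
Solution:

House | Pet | Profession | Team | Drink
---------------------------------------
  1   | bird | teacher | Delta | milk
  2   | dog | doctor | Beta | coffee
  3   | cat | lawyer | Gamma | tea
  4   | fish | engineer | Alpha | juice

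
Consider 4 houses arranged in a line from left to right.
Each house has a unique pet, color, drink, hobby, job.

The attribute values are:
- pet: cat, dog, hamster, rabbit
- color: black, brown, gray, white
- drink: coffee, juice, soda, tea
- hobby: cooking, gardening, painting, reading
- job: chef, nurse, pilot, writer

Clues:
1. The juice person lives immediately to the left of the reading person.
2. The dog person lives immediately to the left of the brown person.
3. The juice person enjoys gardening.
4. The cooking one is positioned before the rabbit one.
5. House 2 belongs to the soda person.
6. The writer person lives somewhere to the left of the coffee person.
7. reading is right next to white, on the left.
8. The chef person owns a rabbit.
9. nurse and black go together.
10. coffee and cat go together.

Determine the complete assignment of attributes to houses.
Solution:

House | Pet | Color | Drink | Hobby | Job
-----------------------------------------
  1   | dog | black | juice | gardening | nurse
  2   | hamster | brown | soda | reading | writer
  3   | cat | white | coffee | cooking | pilot
  4   | rabbit | gray | tea | painting | chef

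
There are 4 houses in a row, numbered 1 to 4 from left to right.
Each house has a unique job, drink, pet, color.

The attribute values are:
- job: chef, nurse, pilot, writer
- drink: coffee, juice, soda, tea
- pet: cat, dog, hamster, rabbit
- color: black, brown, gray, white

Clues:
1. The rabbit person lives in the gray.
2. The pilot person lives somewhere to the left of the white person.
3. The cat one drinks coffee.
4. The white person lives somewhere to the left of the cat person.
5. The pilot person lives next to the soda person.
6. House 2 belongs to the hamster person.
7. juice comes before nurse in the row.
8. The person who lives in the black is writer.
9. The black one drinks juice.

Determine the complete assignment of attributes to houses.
Solution:

House | Job | Drink | Pet | Color
---------------------------------
  1   | pilot | tea | rabbit | gray
  2   | chef | soda | hamster | white
  3   | writer | juice | dog | black
  4   | nurse | coffee | cat | brown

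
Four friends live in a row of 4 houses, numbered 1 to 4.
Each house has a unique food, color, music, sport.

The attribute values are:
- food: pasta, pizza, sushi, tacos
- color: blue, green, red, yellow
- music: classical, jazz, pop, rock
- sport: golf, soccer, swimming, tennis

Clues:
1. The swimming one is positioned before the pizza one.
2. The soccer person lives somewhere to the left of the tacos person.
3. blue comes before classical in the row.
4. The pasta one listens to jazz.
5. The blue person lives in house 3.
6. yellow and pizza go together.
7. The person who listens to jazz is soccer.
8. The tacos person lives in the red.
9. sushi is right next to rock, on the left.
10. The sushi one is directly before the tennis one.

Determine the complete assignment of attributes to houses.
Solution:

House | Food | Color | Music | Sport
------------------------------------
  1   | sushi | green | pop | swimming
  2   | pizza | yellow | rock | tennis
  3   | pasta | blue | jazz | soccer
  4   | tacos | red | classical | golf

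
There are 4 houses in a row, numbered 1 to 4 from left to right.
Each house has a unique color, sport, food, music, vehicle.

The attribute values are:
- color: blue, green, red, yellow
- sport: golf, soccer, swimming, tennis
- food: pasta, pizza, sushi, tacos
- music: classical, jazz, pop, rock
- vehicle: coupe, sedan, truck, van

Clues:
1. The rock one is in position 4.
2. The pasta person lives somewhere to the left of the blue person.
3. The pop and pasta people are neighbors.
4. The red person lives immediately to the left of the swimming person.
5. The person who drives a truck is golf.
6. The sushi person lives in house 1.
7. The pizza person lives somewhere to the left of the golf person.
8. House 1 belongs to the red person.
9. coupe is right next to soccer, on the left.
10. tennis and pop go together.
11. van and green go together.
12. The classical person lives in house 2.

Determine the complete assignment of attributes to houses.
Solution:

House | Color | Sport | Food | Music | Vehicle
----------------------------------------------
  1   | red | tennis | sushi | pop | sedan
  2   | yellow | swimming | pasta | classical | coupe
  3   | green | soccer | pizza | jazz | van
  4   | blue | golf | tacos | rock | truck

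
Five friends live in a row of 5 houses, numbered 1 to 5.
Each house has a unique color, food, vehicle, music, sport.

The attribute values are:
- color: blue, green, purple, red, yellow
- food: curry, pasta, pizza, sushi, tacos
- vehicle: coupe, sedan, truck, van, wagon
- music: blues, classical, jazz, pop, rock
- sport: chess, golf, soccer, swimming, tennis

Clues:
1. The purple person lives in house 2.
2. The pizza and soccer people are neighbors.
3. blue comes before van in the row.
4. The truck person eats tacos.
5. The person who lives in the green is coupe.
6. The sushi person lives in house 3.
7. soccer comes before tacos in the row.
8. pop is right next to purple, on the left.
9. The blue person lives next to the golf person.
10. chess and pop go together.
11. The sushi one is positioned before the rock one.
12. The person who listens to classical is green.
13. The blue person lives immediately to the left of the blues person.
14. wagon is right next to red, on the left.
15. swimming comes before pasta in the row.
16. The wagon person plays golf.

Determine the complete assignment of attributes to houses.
Solution:

House | Color | Food | Vehicle | Music | Sport
----------------------------------------------
  1   | blue | curry | sedan | pop | chess
  2   | purple | pizza | wagon | blues | golf
  3   | red | sushi | van | jazz | soccer
  4   | yellow | tacos | truck | rock | swimming
  5   | green | pasta | coupe | classical | tennis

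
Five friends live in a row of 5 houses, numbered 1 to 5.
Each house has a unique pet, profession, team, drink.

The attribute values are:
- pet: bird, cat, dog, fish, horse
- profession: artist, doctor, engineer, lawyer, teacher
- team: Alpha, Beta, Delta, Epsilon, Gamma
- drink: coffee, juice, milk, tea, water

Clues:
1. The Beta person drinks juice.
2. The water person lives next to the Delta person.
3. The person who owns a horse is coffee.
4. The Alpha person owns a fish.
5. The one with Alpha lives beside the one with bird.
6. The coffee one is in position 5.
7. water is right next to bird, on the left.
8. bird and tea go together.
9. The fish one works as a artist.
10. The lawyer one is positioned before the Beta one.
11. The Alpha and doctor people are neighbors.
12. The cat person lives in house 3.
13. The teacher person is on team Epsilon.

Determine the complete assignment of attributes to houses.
Solution:

House | Pet | Profession | Team | Drink
---------------------------------------
  1   | fish | artist | Alpha | water
  2   | bird | doctor | Delta | tea
  3   | cat | lawyer | Gamma | milk
  4   | dog | engineer | Beta | juice
  5   | horse | teacher | Epsilon | coffee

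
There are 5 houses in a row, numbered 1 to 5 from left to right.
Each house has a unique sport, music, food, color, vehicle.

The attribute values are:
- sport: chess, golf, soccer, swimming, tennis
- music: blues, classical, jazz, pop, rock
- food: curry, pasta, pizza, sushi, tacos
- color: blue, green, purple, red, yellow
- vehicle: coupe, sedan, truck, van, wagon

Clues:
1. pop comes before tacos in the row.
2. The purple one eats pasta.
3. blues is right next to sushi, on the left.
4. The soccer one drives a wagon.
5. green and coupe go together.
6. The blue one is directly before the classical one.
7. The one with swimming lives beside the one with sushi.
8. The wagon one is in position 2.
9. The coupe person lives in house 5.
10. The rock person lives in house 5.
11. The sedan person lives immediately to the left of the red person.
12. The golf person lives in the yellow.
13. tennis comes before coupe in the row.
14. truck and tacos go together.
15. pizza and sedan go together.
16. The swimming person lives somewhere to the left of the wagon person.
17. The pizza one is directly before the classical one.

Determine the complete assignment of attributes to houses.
Solution:

House | Sport | Music | Food | Color | Vehicle
----------------------------------------------
  1   | swimming | blues | pizza | blue | sedan
  2   | soccer | classical | sushi | red | wagon
  3   | tennis | pop | pasta | purple | van
  4   | golf | jazz | tacos | yellow | truck
  5   | chess | rock | curry | green | coupe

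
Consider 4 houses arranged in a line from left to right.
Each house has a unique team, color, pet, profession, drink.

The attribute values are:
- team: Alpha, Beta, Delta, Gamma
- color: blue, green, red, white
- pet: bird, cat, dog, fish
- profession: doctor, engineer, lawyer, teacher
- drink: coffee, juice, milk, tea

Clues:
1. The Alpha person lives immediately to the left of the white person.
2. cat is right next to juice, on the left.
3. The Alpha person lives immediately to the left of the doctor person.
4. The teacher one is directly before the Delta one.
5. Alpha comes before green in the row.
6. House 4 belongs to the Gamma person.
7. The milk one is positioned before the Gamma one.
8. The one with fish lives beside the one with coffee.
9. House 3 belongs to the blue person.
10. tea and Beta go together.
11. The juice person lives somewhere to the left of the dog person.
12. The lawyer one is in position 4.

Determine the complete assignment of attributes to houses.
Solution:

House | Team | Color | Pet | Profession | Drink
-----------------------------------------------
  1   | Alpha | red | cat | teacher | milk
  2   | Delta | white | bird | doctor | juice
  3   | Beta | blue | fish | engineer | tea
  4   | Gamma | green | dog | lawyer | coffee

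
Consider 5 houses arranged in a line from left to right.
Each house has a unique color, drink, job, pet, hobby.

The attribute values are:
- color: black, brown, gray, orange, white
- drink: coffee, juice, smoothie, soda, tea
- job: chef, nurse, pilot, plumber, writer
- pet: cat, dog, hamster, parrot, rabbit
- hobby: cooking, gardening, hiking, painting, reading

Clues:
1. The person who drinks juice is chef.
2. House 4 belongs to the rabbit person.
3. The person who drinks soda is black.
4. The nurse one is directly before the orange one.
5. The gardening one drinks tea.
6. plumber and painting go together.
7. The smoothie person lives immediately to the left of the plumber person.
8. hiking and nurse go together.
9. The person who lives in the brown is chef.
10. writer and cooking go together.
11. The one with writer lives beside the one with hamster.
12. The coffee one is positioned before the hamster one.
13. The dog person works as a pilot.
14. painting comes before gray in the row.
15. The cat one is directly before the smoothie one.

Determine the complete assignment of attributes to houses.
Solution:

House | Color | Drink | Job | Pet | Hobby
-----------------------------------------
  1   | white | coffee | nurse | cat | hiking
  2   | orange | smoothie | writer | parrot | cooking
  3   | black | soda | plumber | hamster | painting
  4   | brown | juice | chef | rabbit | reading
  5   | gray | tea | pilot | dog | gardening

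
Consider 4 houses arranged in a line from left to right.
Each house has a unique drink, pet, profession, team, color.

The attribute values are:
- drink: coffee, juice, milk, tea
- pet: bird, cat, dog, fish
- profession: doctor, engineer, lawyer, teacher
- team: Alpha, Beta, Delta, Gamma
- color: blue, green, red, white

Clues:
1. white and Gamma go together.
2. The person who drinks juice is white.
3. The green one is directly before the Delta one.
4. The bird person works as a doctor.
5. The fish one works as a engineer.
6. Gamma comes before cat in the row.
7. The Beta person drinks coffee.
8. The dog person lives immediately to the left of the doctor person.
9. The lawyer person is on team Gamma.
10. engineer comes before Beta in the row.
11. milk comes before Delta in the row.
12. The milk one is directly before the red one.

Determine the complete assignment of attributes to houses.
Solution:

House | Drink | Pet | Profession | Team | Color
-----------------------------------------------
  1   | juice | dog | lawyer | Gamma | white
  2   | milk | bird | doctor | Alpha | green
  3   | tea | fish | engineer | Delta | red
  4   | coffee | cat | teacher | Beta | blue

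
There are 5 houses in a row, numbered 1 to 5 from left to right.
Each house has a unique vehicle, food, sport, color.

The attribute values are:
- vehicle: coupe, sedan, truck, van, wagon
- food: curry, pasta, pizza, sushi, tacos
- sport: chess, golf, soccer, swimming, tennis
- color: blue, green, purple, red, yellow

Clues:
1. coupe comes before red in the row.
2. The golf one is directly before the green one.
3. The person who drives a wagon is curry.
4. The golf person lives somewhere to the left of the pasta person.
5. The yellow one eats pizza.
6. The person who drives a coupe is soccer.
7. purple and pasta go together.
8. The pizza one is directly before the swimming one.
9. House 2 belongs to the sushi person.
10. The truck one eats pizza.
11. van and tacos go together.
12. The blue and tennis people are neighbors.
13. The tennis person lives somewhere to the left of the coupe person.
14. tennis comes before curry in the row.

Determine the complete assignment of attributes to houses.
Solution:

House | Vehicle | Food | Sport | Color
--------------------------------------
  1   | van | tacos | golf | blue
  2   | sedan | sushi | tennis | green
  3   | coupe | pasta | soccer | purple
  4   | truck | pizza | chess | yellow
  5   | wagon | curry | swimming | red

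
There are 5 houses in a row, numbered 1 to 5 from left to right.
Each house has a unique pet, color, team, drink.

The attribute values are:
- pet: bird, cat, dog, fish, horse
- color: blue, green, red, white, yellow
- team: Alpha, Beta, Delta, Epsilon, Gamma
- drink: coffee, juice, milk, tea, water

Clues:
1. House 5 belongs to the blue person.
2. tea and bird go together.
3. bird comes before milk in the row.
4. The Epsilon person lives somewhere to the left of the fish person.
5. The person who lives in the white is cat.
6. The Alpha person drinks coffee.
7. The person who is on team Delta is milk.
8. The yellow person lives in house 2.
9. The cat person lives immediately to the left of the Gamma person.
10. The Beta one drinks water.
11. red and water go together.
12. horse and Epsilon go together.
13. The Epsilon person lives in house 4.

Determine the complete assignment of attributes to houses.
Solution:

House | Pet | Color | Team | Drink
----------------------------------
  1   | cat | white | Alpha | coffee
  2   | bird | yellow | Gamma | tea
  3   | dog | red | Beta | water
  4   | horse | green | Epsilon | juice
  5   | fish | blue | Delta | milk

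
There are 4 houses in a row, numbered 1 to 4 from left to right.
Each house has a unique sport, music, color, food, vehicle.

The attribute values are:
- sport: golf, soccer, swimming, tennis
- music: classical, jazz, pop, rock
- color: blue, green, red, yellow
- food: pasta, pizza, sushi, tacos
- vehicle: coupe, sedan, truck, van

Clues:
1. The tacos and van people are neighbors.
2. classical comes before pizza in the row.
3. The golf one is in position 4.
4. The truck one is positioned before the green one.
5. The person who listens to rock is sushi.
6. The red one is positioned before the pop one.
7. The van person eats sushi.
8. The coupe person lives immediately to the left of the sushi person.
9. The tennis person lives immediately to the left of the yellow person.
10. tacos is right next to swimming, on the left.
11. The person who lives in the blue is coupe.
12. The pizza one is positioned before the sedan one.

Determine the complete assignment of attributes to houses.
Solution:

House | Sport | Music | Color | Food | Vehicle
----------------------------------------------
  1   | tennis | classical | blue | tacos | coupe
  2   | swimming | rock | yellow | sushi | van
  3   | soccer | jazz | red | pizza | truck
  4   | golf | pop | green | pasta | sedan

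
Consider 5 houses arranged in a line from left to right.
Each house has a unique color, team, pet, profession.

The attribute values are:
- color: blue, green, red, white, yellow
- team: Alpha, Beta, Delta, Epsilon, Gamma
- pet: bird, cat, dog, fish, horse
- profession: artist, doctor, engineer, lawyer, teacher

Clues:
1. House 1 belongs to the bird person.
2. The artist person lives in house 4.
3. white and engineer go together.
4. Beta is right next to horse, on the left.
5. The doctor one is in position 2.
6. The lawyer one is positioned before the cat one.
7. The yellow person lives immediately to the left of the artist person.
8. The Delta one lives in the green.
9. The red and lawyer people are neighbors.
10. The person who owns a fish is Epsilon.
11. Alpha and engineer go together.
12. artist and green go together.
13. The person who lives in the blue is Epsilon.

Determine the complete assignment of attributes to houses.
Solution:

House | Color | Team | Pet | Profession
---------------------------------------
  1   | white | Alpha | bird | engineer
  2   | red | Beta | dog | doctor
  3   | yellow | Gamma | horse | lawyer
  4   | green | Delta | cat | artist
  5   | blue | Epsilon | fish | teacher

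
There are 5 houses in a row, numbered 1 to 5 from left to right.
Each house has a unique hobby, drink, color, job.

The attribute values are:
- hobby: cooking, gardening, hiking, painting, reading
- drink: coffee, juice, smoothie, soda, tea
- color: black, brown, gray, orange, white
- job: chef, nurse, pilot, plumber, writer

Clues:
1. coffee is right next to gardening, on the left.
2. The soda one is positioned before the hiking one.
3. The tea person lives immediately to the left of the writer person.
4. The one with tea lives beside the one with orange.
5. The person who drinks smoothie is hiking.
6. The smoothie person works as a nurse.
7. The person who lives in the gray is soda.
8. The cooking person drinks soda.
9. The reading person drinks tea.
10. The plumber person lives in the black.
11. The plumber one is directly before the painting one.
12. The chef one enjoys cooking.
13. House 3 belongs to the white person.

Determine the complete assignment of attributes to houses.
Solution:

House | Hobby | Drink | Color | Job
-----------------------------------
  1   | reading | tea | black | plumber
  2   | painting | coffee | orange | writer
  3   | gardening | juice | white | pilot
  4   | cooking | soda | gray | chef
  5   | hiking | smoothie | brown | nurse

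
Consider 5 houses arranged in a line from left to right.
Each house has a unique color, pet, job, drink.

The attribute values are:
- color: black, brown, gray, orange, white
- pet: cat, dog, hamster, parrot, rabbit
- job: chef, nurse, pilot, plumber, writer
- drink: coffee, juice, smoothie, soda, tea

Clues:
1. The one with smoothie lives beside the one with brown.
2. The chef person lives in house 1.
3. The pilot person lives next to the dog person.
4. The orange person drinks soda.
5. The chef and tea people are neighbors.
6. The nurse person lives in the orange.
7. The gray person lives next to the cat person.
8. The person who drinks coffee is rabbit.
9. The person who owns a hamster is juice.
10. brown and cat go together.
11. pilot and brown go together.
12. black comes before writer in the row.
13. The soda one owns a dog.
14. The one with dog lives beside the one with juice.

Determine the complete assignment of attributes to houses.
Solution:

House | Color | Pet | Job | Drink
---------------------------------
  1   | gray | parrot | chef | smoothie
  2   | brown | cat | pilot | tea
  3   | orange | dog | nurse | soda
  4   | black | hamster | plumber | juice
  5   | white | rabbit | writer | coffee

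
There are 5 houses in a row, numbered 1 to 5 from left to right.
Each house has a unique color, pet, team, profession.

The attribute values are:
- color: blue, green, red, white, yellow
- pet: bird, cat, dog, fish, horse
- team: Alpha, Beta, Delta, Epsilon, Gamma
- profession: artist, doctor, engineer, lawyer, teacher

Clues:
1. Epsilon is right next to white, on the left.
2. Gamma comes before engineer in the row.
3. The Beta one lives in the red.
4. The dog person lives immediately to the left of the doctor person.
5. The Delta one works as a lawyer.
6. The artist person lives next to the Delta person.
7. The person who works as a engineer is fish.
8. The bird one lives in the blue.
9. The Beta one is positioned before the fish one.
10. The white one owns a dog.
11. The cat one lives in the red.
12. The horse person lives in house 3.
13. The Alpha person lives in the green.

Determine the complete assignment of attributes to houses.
Solution:

House | Color | Pet | Team | Profession
---------------------------------------
  1   | blue | bird | Epsilon | artist
  2   | white | dog | Delta | lawyer
  3   | yellow | horse | Gamma | doctor
  4   | red | cat | Beta | teacher
  5   | green | fish | Alpha | engineer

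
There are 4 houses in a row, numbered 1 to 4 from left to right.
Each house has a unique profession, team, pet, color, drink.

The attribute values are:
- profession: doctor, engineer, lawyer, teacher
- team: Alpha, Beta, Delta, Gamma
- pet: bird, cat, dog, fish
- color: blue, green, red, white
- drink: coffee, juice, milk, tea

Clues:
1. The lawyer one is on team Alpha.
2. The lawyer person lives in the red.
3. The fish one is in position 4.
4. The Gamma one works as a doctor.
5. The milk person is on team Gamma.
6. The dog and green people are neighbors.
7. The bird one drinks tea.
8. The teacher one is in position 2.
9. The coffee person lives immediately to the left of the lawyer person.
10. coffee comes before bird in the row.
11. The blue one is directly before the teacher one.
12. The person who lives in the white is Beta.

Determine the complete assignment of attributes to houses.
Solution:

House | Profession | Team | Pet | Color | Drink
-----------------------------------------------
  1   | doctor | Gamma | dog | blue | milk
  2   | teacher | Delta | cat | green | coffee
  3   | lawyer | Alpha | bird | red | tea
  4   | engineer | Beta | fish | white | juice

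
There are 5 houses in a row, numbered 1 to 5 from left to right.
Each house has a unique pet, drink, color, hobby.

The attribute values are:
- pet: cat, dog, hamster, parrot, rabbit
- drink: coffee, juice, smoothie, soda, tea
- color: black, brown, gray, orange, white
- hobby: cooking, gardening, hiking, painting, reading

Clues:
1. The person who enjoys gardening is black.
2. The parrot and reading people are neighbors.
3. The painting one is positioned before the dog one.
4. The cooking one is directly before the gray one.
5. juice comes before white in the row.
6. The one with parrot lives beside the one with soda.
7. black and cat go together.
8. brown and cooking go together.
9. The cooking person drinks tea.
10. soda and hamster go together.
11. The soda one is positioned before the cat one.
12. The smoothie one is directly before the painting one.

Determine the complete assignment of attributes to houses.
Solution:

House | Pet | Drink | Color | Hobby
-----------------------------------
  1   | parrot | tea | brown | cooking
  2   | hamster | soda | gray | reading
  3   | cat | smoothie | black | gardening
  4   | rabbit | juice | orange | painting
  5   | dog | coffee | white | hiking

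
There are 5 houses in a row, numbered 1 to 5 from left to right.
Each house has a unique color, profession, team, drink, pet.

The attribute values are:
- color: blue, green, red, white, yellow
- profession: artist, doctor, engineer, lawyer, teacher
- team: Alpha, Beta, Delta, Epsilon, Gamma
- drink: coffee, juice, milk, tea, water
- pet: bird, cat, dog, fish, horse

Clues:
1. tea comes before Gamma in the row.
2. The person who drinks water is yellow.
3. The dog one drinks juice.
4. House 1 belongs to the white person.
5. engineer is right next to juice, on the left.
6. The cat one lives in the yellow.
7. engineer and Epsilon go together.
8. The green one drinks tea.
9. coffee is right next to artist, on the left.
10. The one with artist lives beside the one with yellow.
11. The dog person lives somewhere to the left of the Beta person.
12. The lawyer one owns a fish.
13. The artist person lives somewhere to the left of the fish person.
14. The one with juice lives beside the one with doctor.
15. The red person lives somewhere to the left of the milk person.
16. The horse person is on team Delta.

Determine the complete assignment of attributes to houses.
Solution:

House | Color | Profession | Team | Drink | Pet
-----------------------------------------------
  1   | white | engineer | Epsilon | coffee | bird
  2   | red | artist | Alpha | juice | dog
  3   | yellow | doctor | Beta | water | cat
  4   | green | teacher | Delta | tea | horse
  5   | blue | lawyer | Gamma | milk | fish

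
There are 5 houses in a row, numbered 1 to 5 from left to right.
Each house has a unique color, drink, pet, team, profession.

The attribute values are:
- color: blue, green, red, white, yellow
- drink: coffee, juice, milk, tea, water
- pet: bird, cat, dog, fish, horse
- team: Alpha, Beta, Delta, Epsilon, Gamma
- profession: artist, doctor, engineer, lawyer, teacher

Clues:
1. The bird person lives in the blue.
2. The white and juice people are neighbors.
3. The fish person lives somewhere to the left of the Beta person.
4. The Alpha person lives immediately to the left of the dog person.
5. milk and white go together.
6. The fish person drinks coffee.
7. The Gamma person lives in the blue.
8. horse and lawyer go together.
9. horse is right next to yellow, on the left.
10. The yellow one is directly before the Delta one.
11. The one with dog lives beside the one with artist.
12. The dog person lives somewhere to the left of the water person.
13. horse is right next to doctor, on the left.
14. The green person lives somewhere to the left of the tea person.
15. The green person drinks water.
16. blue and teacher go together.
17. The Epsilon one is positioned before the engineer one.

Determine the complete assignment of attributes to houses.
Solution:

House | Color | Drink | Pet | Team | Profession
-----------------------------------------------
  1   | white | milk | horse | Alpha | lawyer
  2   | yellow | juice | dog | Epsilon | doctor
  3   | red | coffee | fish | Delta | artist
  4   | green | water | cat | Beta | engineer
  5   | blue | tea | bird | Gamma | teacher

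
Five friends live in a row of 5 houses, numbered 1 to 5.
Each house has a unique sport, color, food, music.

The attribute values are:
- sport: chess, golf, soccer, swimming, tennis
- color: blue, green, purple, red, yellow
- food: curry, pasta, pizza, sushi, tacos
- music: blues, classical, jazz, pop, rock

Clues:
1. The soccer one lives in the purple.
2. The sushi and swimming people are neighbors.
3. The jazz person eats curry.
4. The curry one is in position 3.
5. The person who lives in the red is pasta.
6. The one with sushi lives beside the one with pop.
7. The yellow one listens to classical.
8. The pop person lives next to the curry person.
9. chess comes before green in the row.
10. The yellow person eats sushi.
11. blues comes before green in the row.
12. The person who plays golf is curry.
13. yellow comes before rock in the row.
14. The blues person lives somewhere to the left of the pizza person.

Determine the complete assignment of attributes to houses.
Solution:

House | Sport | Color | Food | Music
------------------------------------
  1   | chess | yellow | sushi | classical
  2   | swimming | red | pasta | pop
  3   | golf | blue | curry | jazz
  4   | soccer | purple | tacos | blues
  5   | tennis | green | pizza | rock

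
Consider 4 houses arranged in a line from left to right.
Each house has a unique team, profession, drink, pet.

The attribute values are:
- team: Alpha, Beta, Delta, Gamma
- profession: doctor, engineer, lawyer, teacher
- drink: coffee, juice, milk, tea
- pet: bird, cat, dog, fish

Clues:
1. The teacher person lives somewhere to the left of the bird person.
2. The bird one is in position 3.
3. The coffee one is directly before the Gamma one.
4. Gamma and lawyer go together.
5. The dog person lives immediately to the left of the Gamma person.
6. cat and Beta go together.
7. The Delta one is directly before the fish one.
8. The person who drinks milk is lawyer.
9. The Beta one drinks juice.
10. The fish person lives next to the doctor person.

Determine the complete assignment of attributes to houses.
Solution:

House | Team | Profession | Drink | Pet
---------------------------------------
  1   | Delta | teacher | coffee | dog
  2   | Gamma | lawyer | milk | fish
  3   | Alpha | doctor | tea | bird
  4   | Beta | engineer | juice | cat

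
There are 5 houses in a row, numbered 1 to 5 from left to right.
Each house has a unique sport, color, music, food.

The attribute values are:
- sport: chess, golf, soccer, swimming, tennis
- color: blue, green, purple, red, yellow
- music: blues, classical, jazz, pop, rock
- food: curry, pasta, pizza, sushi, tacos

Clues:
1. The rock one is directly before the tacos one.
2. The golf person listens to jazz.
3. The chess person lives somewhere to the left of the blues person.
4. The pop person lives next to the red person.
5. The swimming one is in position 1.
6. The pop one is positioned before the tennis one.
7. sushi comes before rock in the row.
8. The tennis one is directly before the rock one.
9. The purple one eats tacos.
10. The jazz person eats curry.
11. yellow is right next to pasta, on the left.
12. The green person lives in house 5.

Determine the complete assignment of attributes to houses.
Solution:

House | Sport | Color | Music | Food
------------------------------------
  1   | swimming | yellow | pop | sushi
  2   | tennis | red | classical | pasta
  3   | chess | blue | rock | pizza
  4   | soccer | purple | blues | tacos
  5   | golf | green | jazz | curry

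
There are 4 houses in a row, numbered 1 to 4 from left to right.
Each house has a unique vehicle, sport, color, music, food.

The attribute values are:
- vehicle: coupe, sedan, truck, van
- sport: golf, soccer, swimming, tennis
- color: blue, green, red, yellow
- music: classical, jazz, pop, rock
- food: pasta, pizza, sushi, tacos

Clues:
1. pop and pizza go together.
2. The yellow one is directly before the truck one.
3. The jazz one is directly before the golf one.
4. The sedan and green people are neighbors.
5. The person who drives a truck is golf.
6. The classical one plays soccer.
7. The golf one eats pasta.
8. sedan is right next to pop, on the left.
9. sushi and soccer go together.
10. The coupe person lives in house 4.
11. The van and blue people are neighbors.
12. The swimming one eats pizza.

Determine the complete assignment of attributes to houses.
Solution:

House | Vehicle | Sport | Color | Music | Food
----------------------------------------------
  1   | van | tennis | yellow | jazz | tacos
  2   | truck | golf | blue | rock | pasta
  3   | sedan | soccer | red | classical | sushi
  4   | coupe | swimming | green | pop | pizza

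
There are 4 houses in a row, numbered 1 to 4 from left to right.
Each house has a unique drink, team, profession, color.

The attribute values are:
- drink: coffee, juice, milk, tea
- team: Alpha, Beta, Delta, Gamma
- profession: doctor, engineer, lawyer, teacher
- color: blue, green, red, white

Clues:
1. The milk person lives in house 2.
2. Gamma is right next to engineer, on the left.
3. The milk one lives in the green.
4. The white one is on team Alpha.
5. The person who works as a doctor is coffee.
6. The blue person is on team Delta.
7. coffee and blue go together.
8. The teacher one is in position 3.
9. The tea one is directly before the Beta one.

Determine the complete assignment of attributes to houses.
Solution:

House | Drink | Team | Profession | Color
-----------------------------------------
  1   | tea | Gamma | lawyer | red
  2   | milk | Beta | engineer | green
  3   | juice | Alpha | teacher | white
  4   | coffee | Delta | doctor | blue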